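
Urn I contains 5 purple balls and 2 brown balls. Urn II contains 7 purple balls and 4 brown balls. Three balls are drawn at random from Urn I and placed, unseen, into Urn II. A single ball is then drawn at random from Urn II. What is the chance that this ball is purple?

32/49

Condition on how many of the transferred balls are purple (from Urn I: 5 purple of 7; then Urn II has 14 total).
  1 purple: C(5,1)C(2,2)/C(7,3) = 1/7; then P = 8/14
  2 purple: C(5,2)C(2,1)/C(7,3) = 4/7; then P = 9/14
  3 purple: C(5,3)C(2,0)/C(7,3) = 2/7; then P = 10/14
P(purple from Urn II) = 32/49 ≈ 0.6531.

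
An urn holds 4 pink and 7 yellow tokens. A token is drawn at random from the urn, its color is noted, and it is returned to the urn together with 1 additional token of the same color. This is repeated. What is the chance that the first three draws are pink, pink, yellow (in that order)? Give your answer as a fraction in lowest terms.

Track the composition after each reinforcement of +1.
P = (4/11) · (5/12) · (7/13) = 35/429 ≈ 0.0816.

35/429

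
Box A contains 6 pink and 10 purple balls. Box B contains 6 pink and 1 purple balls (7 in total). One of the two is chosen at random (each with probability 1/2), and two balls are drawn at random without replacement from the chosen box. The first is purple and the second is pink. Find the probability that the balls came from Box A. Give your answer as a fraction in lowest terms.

P(E | Box A) = 1/4; P(E | Box B) = 1/7.
P(E) = 1/2·1/4 + 1/2·1/7 = 11/56.
By Bayes' rule, P(Box A | E) = 1/8 / 11/56 = 7/11 ≈ 0.6364.

7/11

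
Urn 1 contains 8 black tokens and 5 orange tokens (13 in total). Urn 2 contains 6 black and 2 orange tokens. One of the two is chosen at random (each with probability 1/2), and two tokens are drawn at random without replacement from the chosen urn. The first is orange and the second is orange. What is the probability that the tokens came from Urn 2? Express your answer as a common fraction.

39/179

P(E | Urn 1) = 5/39; P(E | Urn 2) = 1/28.
P(E) = 1/2·5/39 + 1/2·1/28 = 179/2184.
By Bayes' rule, P(Urn 2 | E) = 1/56 / 179/2184 = 39/179 ≈ 0.2179.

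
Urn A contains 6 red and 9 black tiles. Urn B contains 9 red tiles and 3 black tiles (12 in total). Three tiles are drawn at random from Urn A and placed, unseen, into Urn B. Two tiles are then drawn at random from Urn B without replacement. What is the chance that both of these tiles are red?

Condition on how many of the transferred tiles are red (from Urn A: 6 red of 15; then Urn B has 15 total).
  0 red: C(6,0)C(9,3)/C(15,3) = 12/65; then P = C(9,2)/C(15,2) = 12/35
  1 red: C(6,1)C(9,2)/C(15,3) = 216/455; then P = C(10,2)/C(15,2) = 3/7
  2 red: C(6,2)C(9,1)/C(15,3) = 27/91; then P = C(11,2)/C(15,2) = 11/21
  3 red: C(6,3)C(9,0)/C(15,3) = 4/91; then P = C(12,2)/C(15,2) = 22/35
P(both red) = 551/1225 ≈ 0.4498.

551/1225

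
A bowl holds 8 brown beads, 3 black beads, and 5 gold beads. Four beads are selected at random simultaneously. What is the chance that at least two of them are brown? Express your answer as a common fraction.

93/130

Sum the hypergeometric tail for j = 2,…,4 brown beads.
Favorable = C(8,2)·C(8,2) + C(8,3)·C(8,1) + C(8,4)·C(8,0) = 1302; total = C(16,4) = 1820.
P = 1302/1820 = 93/130 ≈ 0.7154.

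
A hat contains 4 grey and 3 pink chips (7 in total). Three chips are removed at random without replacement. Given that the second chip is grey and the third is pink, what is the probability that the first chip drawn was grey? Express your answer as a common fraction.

P(first=grey and the second chip is grey and the third is pink) = (4/7)·(3/6)·(3/5) = 6/35.
P(E) = Σ over first color = 6/35 + 4/35 = 2/7.
By Bayes, P(first=grey | E) = 6/35 / 2/7 = 3/5 ≈ 0.6000.

3/5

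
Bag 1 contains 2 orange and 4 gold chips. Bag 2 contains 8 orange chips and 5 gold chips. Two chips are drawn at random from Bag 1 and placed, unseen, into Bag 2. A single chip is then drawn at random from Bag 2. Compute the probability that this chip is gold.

19/45

Condition on how many of the transferred chips are gold (from Bag 1: 4 gold of 6; then Bag 2 has 15 total).
  0 gold: C(4,0)C(2,2)/C(6,2) = 1/15; then P = 5/15
  1 gold: C(4,1)C(2,1)/C(6,2) = 8/15; then P = 6/15
  2 gold: C(4,2)C(2,0)/C(6,2) = 2/5; then P = 7/15
P(gold from Bag 2) = 19/45 ≈ 0.4222.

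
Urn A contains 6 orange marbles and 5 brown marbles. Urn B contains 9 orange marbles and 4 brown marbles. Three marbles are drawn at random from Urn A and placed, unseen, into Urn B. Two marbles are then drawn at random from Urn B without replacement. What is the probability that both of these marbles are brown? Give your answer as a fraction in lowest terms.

Condition on how many of the transferred marbles are brown (from Urn A: 5 brown of 11; then Urn B has 16 total).
  0 brown: C(5,0)C(6,3)/C(11,3) = 4/33; then P = C(4,2)/C(16,2) = 1/20
  1 brown: C(5,1)C(6,2)/C(11,3) = 5/11; then P = C(5,2)/C(16,2) = 1/12
  2 brown: C(5,2)C(6,1)/C(11,3) = 4/11; then P = C(6,2)/C(16,2) = 1/8
  3 brown: C(5,3)C(6,0)/C(11,3) = 2/33; then P = C(7,2)/C(16,2) = 7/40
P(both brown) = 1/10 ≈ 0.1000.

1/10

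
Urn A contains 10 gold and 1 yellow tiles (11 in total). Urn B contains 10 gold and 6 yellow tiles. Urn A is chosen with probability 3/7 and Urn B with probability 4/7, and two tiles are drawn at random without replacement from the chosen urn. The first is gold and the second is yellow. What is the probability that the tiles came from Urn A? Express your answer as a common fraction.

P(E | Urn A) = 1/11; P(E | Urn B) = 1/4.
P(E) = 3/7·1/11 + 4/7·1/4 = 2/11.
By Bayes' rule, P(Urn A | E) = 3/77 / 2/11 = 3/14 ≈ 0.2143.

3/14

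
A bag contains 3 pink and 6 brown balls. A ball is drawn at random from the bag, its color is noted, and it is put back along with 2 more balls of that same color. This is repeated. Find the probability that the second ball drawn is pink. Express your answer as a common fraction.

1/3

Condition on the first draw. If first is pink (prob 3/9), second-pink has prob (5)/(11); if not (prob 6/9), it has prob 3/(11).
P = (3/9)·(5/11) + (6/9)·(3/11) = 1/3 ≈ 0.3333.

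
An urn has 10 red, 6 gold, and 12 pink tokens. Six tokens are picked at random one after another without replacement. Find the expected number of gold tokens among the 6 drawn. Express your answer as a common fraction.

9/7

By linearity of expectation, E[X] = Σ P(draw i is gold); by symmetry each draw (even without replacement) has P(gold) = 6/28.
E[X] = 6 · 6/28 = 9/7 ≈ 1.2857.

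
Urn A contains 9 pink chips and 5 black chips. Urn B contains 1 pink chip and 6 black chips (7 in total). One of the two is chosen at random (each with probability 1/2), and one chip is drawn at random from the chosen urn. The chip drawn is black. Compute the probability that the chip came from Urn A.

P(black | Urn A) = 5/14; P(black | Urn B) = 6/7.
P(black) = 1/2·5/14 + 1/2·6/7 = 17/28.
By Bayes' rule, P(Urn A | black) = 5/28 / 17/28 = 5/17 ≈ 0.2941.

5/17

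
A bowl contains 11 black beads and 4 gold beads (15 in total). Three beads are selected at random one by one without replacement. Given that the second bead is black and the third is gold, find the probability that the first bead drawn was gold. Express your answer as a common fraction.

P(first=gold and the second bead is black and the third is gold) = (4/15)·(11/14)·(3/13) = 22/455.
P(E) = Σ over first color = 44/273 + 22/455 = 22/105.
By Bayes, P(first=gold | E) = 22/455 / 22/105 = 3/13 ≈ 0.2308.

3/13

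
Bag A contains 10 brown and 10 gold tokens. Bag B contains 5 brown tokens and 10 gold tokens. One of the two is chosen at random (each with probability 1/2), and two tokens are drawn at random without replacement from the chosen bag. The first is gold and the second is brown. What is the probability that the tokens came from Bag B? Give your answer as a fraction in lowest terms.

P(E | Bag A) = 5/19; P(E | Bag B) = 5/21.
P(E) = 1/2·5/19 + 1/2·5/21 = 100/399.
By Bayes' rule, P(Bag B | E) = 5/42 / 100/399 = 19/40 ≈ 0.4750.

19/40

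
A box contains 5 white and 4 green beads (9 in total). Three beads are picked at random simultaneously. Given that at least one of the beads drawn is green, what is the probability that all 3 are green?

P(all 3 green) = C(4,3)/C(9,3) = 1/21; P(at least one green) = 1 − C(5,3)/C(9,3) = 37/42.
Since 'all 3 green' ⊆ 'at least one green', P(all 3 | at least one) = 1/21 / 37/42 = 2/37 ≈ 0.0541.

2/37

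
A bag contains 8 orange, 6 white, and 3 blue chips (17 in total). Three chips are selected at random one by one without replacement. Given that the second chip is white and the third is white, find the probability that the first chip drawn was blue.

1/5

P(first=blue and the second chip is white and the third is white) = (3/17)·(6/16)·(5/15) = 3/136.
P(E) = Σ over first color = 1/17 + 1/34 + 3/136 = 15/136.
By Bayes, P(first=blue | E) = 3/136 / 15/136 = 1/5 ≈ 0.2000.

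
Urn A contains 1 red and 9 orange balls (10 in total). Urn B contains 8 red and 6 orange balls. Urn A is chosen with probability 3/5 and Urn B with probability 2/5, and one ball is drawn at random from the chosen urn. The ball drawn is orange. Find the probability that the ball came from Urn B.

P(orange | Urn A) = 9/10; P(orange | Urn B) = 3/7.
P(orange) = 3/5·9/10 + 2/5·3/7 = 249/350.
By Bayes' rule, P(Urn B | orange) = 6/35 / 249/350 = 20/83 ≈ 0.2410.

20/83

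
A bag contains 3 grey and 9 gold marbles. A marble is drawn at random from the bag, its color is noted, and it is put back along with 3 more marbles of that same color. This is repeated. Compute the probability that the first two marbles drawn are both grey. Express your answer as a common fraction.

1/10

After a grey draw the bag holds 6 grey out of 15.
P = (3/12)·(6/15) = 1/10 ≈ 0.1000.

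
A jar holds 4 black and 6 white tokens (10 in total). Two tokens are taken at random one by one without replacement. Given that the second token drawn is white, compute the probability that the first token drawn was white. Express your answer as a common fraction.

P(first=white and the second token drawn is white) = (6/10)·(5/9) = 1/3.
P(the second token drawn is white) = Σ over first color = 4/15 + 1/3 = 3/5.
By Bayes, P(first=white | the second token drawn is white) = 1/3 / 3/5 = 5/9 ≈ 0.5556.

5/9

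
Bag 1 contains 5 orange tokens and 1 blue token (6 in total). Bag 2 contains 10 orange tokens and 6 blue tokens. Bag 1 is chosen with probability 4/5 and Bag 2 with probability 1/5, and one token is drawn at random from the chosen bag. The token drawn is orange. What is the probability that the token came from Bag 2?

3/19

P(orange | Bag 1) = 5/6; P(orange | Bag 2) = 5/8.
P(orange) = 4/5·5/6 + 1/5·5/8 = 19/24.
By Bayes' rule, P(Bag 2 | orange) = 1/8 / 19/24 = 3/19 ≈ 0.1579.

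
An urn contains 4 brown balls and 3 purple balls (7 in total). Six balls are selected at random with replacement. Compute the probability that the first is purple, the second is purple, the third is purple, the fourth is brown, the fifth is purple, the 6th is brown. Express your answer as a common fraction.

1296/117649

Multiply the conditional probability of each draw in order, with replacement (the composition resets each draw).
P = (3/7) · (3/7) · (3/7) · (4/7) · (3/7) · (4/7) = 1296/117649 ≈ 0.0110.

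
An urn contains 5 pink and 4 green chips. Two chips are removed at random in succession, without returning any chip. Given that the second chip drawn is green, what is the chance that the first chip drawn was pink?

5/8

P(first=pink and the second chip drawn is green) = (5/9)·(4/8) = 5/18.
P(the second chip drawn is green) = Σ over first color = 5/18 + 1/6 = 4/9.
By Bayes, P(first=pink | the second chip drawn is green) = 5/18 / 4/9 = 5/8 ≈ 0.6250.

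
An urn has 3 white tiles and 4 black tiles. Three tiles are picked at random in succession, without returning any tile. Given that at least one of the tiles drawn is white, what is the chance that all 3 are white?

1/31

P(all 3 white) = C(3,3)/C(7,3) = 1/35; P(at least one white) = 1 − C(4,3)/C(7,3) = 31/35.
Since 'all 3 white' ⊆ 'at least one white', P(all 3 | at least one) = 1/35 / 31/35 = 1/31 ≈ 0.0323.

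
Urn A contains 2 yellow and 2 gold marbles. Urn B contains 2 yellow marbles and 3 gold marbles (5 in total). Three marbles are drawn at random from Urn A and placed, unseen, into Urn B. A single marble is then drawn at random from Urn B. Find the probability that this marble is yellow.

Condition on how many of the transferred marbles are yellow (from Urn A: 2 yellow of 4; then Urn B has 8 total).
  1 yellow: C(2,1)C(2,2)/C(4,3) = 1/2; then P = 3/8
  2 yellow: C(2,2)C(2,1)/C(4,3) = 1/2; then P = 4/8
P(yellow from Urn B) = 7/16 ≈ 0.4375.

7/16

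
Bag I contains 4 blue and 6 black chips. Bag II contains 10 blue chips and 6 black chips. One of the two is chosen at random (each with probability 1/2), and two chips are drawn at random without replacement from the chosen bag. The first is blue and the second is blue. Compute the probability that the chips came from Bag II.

45/61

P(E | Bag I) = 2/15; P(E | Bag II) = 3/8.
P(E) = 1/2·2/15 + 1/2·3/8 = 61/240.
By Bayes' rule, P(Bag II | E) = 3/16 / 61/240 = 45/61 ≈ 0.7377.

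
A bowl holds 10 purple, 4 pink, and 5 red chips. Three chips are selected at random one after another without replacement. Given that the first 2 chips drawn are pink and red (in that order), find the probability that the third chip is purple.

10/17

After removing 1 pink, 1 red, the bowl has 10 purple out of 17 remaining.
P(third is purple | given) = 10/17 ≈ 0.5882.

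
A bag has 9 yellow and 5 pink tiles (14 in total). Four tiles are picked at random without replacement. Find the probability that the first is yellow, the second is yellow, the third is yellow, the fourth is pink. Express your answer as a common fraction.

15/143

Multiply the conditional probability of each draw in order, without replacement, so each draw removes one from its color and from the total.
P = (9/14) · (8/13) · (7/12) · (5/11) = 15/143 ≈ 0.1049.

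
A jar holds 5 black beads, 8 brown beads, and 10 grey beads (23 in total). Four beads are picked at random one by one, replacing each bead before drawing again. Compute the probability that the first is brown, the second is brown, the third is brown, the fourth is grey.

5120/279841

Multiply the conditional probability of each draw in order, with replacement (the composition resets each draw).
P = (8/23) · (8/23) · (8/23) · (10/23) = 5120/279841 ≈ 0.0183.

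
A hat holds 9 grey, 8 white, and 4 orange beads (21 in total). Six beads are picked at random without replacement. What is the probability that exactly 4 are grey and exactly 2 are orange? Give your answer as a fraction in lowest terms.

Unordered draws without replacement: count favorable combinations over C(21,6).
Favorable = C(9,4) · C(8,0) · C(4,2) = 756; total = C(21,6) = 54264.
P = 756/54264 = 9/646 ≈ 0.0139.

9/646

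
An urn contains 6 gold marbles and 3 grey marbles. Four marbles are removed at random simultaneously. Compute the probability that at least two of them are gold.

Sum the hypergeometric tail for j = 2,…,4 gold marbles.
Favorable = C(6,2)·C(3,2) + C(6,3)·C(3,1) + C(6,4)·C(3,0) = 120; total = C(9,4) = 126.
P = 120/126 = 20/21 ≈ 0.9524.

20/21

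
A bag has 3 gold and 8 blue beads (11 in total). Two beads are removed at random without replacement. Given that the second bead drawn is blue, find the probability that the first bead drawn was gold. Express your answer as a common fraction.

3/10

P(first=gold and the second bead drawn is blue) = (3/11)·(8/10) = 12/55.
P(the second bead drawn is blue) = Σ over first color = 12/55 + 28/55 = 8/11.
By Bayes, P(first=gold | the second bead drawn is blue) = 12/55 / 8/11 = 3/10 ≈ 0.3000.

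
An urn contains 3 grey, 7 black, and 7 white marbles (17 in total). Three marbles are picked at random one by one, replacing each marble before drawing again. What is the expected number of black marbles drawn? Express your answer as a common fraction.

By linearity of expectation, E[X] = Σ P(draw i is black); each independent draw has P(black) = 7/17.
E[X] = 3 · 7/17 = 21/17 ≈ 1.2353.

21/17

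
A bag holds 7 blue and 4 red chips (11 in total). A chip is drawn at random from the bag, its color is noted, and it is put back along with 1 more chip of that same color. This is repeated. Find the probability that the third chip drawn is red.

4/11

Sum over the four possibilities for the first two draws (red/not-red each), tracking how the red count and total change by +1 per draw.
P(third is red) = 4/11 ≈ 0.3636. (In a Pólya urn every draw has the same marginal probability 4/11.)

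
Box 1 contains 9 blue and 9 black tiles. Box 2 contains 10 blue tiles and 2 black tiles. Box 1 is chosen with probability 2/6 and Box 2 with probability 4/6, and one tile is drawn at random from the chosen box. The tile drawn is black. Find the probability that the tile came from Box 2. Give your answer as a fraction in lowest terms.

P(black | Box 1) = 1/2; P(black | Box 2) = 1/6.
P(black) = 1/3·1/2 + 2/3·1/6 = 5/18.
By Bayes' rule, P(Box 2 | black) = 1/9 / 5/18 = 2/5 ≈ 0.4000.

2/5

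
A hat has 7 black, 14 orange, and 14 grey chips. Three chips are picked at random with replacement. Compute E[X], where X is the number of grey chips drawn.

By linearity of expectation, E[X] = Σ P(draw i is grey); each independent draw has P(grey) = 14/35.
E[X] = 3 · 14/35 = 6/5 ≈ 1.2000.

6/5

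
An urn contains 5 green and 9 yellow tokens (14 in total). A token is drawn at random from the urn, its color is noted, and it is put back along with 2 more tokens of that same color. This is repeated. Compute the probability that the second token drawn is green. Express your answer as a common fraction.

Condition on the first draw. If first is green (prob 5/14), second-green has prob (7)/(16); if not (prob 9/14), it has prob 5/(16).
P = (5/14)·(7/16) + (9/14)·(5/16) = 5/14 ≈ 0.3571.

5/14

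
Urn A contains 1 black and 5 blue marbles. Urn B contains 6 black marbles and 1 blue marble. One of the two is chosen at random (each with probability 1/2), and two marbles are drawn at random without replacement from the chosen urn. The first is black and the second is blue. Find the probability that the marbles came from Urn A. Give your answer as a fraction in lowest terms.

P(E | Urn A) = 1/6; P(E | Urn B) = 1/7.
P(E) = 1/2·1/6 + 1/2·1/7 = 13/84.
By Bayes' rule, P(Urn A | E) = 1/12 / 13/84 = 7/13 ≈ 0.5385.

7/13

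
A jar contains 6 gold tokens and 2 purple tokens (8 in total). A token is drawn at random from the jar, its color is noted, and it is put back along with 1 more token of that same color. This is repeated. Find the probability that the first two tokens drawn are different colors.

1/3

Either purple then gold, or gold then purple; after the first draw the total is 9.
P = (2/8)·(6/9) + (6/8)·(2/9) = 1/3 ≈ 0.3333.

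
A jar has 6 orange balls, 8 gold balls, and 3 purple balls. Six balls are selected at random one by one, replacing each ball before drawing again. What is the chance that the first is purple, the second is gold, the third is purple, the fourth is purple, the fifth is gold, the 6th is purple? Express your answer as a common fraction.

Multiply the conditional probability of each draw in order, with replacement (the composition resets each draw).
P = (3/17) · (8/17) · (3/17) · (3/17) · (8/17) · (3/17) = 5184/24137569 ≈ 0.0002.

5184/24137569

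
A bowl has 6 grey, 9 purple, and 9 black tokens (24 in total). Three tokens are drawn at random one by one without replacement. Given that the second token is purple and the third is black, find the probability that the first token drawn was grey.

P(first=grey and the second token is purple and the third is black) = (6/24)·(9/23)·(9/22) = 81/2024.
P(E) = Σ over first color = 81/2024 + 27/506 + 27/506 = 27/184.
By Bayes, P(first=grey | E) = 81/2024 / 27/184 = 3/11 ≈ 0.2727.

3/11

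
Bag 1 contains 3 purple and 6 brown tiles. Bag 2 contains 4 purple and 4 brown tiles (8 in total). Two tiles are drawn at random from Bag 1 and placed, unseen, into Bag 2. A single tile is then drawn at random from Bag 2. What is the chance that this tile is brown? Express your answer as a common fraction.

8/15

Condition on how many of the transferred tiles are brown (from Bag 1: 6 brown of 9; then Bag 2 has 10 total).
  0 brown: C(6,0)C(3,2)/C(9,2) = 1/12; then P = 4/10
  1 brown: C(6,1)C(3,1)/C(9,2) = 1/2; then P = 5/10
  2 brown: C(6,2)C(3,0)/C(9,2) = 5/12; then P = 6/10
P(brown from Bag 2) = 8/15 ≈ 0.5333.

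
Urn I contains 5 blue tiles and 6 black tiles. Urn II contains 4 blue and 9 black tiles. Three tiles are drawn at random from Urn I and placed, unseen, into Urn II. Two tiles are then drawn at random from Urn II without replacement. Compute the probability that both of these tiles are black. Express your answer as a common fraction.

189/440

Condition on how many of the transferred tiles are black (from Urn I: 6 black of 11; then Urn II has 16 total).
  0 black: C(6,0)C(5,3)/C(11,3) = 2/33; then P = C(9,2)/C(16,2) = 3/10
  1 black: C(6,1)C(5,2)/C(11,3) = 4/11; then P = C(10,2)/C(16,2) = 3/8
  2 black: C(6,2)C(5,1)/C(11,3) = 5/11; then P = C(11,2)/C(16,2) = 11/24
  3 black: C(6,3)C(5,0)/C(11,3) = 4/33; then P = C(12,2)/C(16,2) = 11/20
P(both black) = 189/440 ≈ 0.4295.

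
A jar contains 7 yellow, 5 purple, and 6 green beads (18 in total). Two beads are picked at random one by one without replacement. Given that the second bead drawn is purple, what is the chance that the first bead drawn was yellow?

7/17

P(first=yellow and the second bead drawn is purple) = (7/18)·(5/17) = 35/306.
P(the second bead drawn is purple) = Σ over first color = 35/306 + 10/153 + 5/51 = 5/18.
By Bayes, P(first=yellow | the second bead drawn is purple) = 35/306 / 5/18 = 7/17 ≈ 0.4118.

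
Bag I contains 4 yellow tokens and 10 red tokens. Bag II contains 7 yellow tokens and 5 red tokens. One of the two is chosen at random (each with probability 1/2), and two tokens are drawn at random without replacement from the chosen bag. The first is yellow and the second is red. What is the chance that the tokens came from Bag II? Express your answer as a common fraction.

637/1165

P(E | Bag I) = 20/91; P(E | Bag II) = 35/132.
P(E) = 1/2·20/91 + 1/2·35/132 = 5825/24024.
By Bayes' rule, P(Bag II | E) = 35/264 / 5825/24024 = 637/1165 ≈ 0.5468.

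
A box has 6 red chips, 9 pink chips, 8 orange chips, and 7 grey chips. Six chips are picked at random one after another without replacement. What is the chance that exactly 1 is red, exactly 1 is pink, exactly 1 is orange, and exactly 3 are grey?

48/1885

Unordered draws without replacement: count favorable combinations over C(30,6).
Favorable = C(6,1) · C(9,1) · C(8,1) · C(7,3) = 15120; total = C(30,6) = 593775.
P = 15120/593775 = 48/1885 ≈ 0.0255.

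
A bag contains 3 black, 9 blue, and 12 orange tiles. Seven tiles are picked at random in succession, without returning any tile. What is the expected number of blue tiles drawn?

By linearity of expectation, E[X] = Σ P(draw i is blue); by symmetry each draw (even without replacement) has P(blue) = 9/24.
E[X] = 7 · 9/24 = 21/8 ≈ 2.6250.

21/8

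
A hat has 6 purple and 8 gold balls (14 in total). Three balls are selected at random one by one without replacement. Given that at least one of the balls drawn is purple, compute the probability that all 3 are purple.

5/77

P(all 3 purple) = C(6,3)/C(14,3) = 5/91; P(at least one purple) = 1 − C(8,3)/C(14,3) = 11/13.
Since 'all 3 purple' ⊆ 'at least one purple', P(all 3 | at least one) = 5/91 / 11/13 = 5/77 ≈ 0.0649.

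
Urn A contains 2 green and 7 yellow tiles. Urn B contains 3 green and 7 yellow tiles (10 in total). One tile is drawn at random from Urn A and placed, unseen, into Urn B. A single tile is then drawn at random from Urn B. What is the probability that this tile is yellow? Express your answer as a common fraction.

Condition on how many of the transferred tiles are yellow (from Urn A: 7 yellow of 9; then Urn B has 11 total).
  0 yellow: C(7,0)C(2,1)/C(9,1) = 2/9; then P = 7/11
  1 yellow: C(7,1)C(2,0)/C(9,1) = 7/9; then P = 8/11
P(yellow from Urn B) = 70/99 ≈ 0.7071.

70/99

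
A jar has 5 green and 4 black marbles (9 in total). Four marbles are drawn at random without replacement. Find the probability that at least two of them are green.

5/6

Sum the hypergeometric tail for j = 2,…,4 green marbles.
Favorable = C(5,2)·C(4,2) + C(5,3)·C(4,1) + C(5,4)·C(4,0) = 105; total = C(9,4) = 126.
P = 105/126 = 5/6 ≈ 0.8333.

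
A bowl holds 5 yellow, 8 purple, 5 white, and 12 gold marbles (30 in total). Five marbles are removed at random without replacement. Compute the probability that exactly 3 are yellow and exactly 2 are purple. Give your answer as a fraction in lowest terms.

Unordered draws without replacement: count favorable combinations over C(30,5).
Favorable = C(5,3) · C(8,2) · C(5,0) · C(12,0) = 280; total = C(30,5) = 142506.
P = 280/142506 = 20/10179 ≈ 0.0020.

20/10179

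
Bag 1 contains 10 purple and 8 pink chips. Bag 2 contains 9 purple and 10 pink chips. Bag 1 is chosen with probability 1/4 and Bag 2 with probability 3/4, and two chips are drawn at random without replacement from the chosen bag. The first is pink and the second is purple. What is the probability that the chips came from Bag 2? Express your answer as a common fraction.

459/611

P(E | Bag 1) = 40/153; P(E | Bag 2) = 5/19.
P(E) = 1/4·40/153 + 3/4·5/19 = 3055/11628.
By Bayes' rule, P(Bag 2 | E) = 15/76 / 3055/11628 = 459/611 ≈ 0.7512.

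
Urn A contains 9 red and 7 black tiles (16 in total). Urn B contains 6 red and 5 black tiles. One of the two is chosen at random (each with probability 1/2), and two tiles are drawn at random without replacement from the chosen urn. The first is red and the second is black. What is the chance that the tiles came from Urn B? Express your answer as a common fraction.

P(E | Urn A) = 21/80; P(E | Urn B) = 3/11.
P(E) = 1/2·21/80 + 1/2·3/11 = 471/1760.
By Bayes' rule, P(Urn B | E) = 3/22 / 471/1760 = 80/157 ≈ 0.5096.

80/157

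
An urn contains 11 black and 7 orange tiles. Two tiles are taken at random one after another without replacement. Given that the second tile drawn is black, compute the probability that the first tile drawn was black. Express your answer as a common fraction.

P(first=black and the second tile drawn is black) = (11/18)·(10/17) = 55/153.
P(the second tile drawn is black) = Σ over first color = 55/153 + 77/306 = 11/18.
By Bayes, P(first=black | the second tile drawn is black) = 55/153 / 11/18 = 10/17 ≈ 0.5882.

10/17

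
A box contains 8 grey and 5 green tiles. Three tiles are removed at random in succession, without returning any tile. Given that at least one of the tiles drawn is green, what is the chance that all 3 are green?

1/23

P(all 3 green) = C(5,3)/C(13,3) = 5/143; P(at least one green) = 1 − C(8,3)/C(13,3) = 115/143.
Since 'all 3 green' ⊆ 'at least one green', P(all 3 | at least one) = 5/143 / 115/143 = 1/23 ≈ 0.0435.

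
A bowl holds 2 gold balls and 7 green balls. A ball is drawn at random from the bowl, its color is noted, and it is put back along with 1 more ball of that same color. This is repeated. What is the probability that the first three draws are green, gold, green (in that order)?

56/495

Track the composition after each reinforcement of +1.
P = (7/9) · (2/10) · (8/11) = 56/495 ≈ 0.1131.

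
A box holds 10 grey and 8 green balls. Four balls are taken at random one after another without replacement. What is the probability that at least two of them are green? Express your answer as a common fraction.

21/34

Sum the hypergeometric tail for j = 2,…,4 green balls.
Favorable = C(8,2)·C(10,2) + C(8,3)·C(10,1) + C(8,4)·C(10,0) = 1890; total = C(18,4) = 3060.
P = 1890/3060 = 21/34 ≈ 0.6176.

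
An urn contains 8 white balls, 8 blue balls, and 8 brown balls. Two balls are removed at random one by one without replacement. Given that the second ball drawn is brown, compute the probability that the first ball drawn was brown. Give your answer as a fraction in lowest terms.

P(first=brown and the second ball drawn is brown) = (8/24)·(7/23) = 7/69.
P(the second ball drawn is brown) = Σ over first color = 8/69 + 8/69 + 7/69 = 1/3.
By Bayes, P(first=brown | the second ball drawn is brown) = 7/69 / 1/3 = 7/23 ≈ 0.3043.

7/23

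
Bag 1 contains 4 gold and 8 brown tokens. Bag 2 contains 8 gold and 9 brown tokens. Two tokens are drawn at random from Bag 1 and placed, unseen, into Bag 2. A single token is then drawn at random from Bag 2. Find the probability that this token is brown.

31/57

Condition on how many of the transferred tokens are brown (from Bag 1: 8 brown of 12; then Bag 2 has 19 total).
  0 brown: C(8,0)C(4,2)/C(12,2) = 1/11; then P = 9/19
  1 brown: C(8,1)C(4,1)/C(12,2) = 16/33; then P = 10/19
  2 brown: C(8,2)C(4,0)/C(12,2) = 14/33; then P = 11/19
P(brown from Bag 2) = 31/57 ≈ 0.5439.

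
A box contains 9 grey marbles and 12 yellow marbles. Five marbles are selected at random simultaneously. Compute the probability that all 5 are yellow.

88/2261

Unordered draws without replacement: count favorable combinations over C(21,5).
Favorable = C(9,0) · C(12,5) = 792; total = C(21,5) = 20349.
P = 792/20349 = 88/2261 ≈ 0.0389.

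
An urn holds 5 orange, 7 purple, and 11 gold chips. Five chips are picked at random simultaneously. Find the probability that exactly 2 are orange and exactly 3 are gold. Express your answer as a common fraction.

Unordered draws without replacement: count favorable combinations over C(23,5).
Favorable = C(5,2) · C(7,0) · C(11,3) = 1650; total = C(23,5) = 33649.
P = 1650/33649 = 150/3059 ≈ 0.0490.

150/3059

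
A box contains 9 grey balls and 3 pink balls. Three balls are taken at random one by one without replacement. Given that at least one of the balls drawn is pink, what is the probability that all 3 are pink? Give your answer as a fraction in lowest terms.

1/136

P(all 3 pink) = C(3,3)/C(12,3) = 1/220; P(at least one pink) = 1 − C(9,3)/C(12,3) = 34/55.
Since 'all 3 pink' ⊆ 'at least one pink', P(all 3 | at least one) = 1/220 / 34/55 = 1/136 ≈ 0.0074.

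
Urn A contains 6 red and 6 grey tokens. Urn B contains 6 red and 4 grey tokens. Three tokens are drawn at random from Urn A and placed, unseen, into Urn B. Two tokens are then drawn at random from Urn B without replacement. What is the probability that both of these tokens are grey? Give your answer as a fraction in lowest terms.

Condition on how many of the transferred tokens are grey (from Urn A: 6 grey of 12; then Urn B has 13 total).
  0 grey: C(6,0)C(6,3)/C(12,3) = 1/11; then P = C(4,2)/C(13,2) = 1/13
  1 grey: C(6,1)C(6,2)/C(12,3) = 9/22; then P = C(5,2)/C(13,2) = 5/39
  2 grey: C(6,2)C(6,1)/C(12,3) = 9/22; then P = C(6,2)/C(13,2) = 5/26
  3 grey: C(6,3)C(6,0)/C(12,3) = 1/11; then P = C(7,2)/C(13,2) = 7/26
P(both grey) = 93/572 ≈ 0.1626.

93/572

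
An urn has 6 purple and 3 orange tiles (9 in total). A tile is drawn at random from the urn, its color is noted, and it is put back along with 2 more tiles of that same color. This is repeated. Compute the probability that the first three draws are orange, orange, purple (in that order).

Track the composition after each reinforcement of +2.
P = (3/9) · (5/11) · (6/13) = 10/143 ≈ 0.0699.

10/143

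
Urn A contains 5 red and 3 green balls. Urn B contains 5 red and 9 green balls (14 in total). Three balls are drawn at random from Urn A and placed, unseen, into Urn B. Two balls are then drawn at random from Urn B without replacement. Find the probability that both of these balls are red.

1145/7616

Condition on how many of the transferred balls are red (from Urn A: 5 red of 8; then Urn B has 17 total).
  0 red: C(5,0)C(3,3)/C(8,3) = 1/56; then P = C(5,2)/C(17,2) = 5/68
  1 red: C(5,1)C(3,2)/C(8,3) = 15/56; then P = C(6,2)/C(17,2) = 15/136
  2 red: C(5,2)C(3,1)/C(8,3) = 15/28; then P = C(7,2)/C(17,2) = 21/136
  3 red: C(5,3)C(3,0)/C(8,3) = 5/28; then P = C(8,2)/C(17,2) = 7/34
P(both red) = 1145/7616 ≈ 0.1503.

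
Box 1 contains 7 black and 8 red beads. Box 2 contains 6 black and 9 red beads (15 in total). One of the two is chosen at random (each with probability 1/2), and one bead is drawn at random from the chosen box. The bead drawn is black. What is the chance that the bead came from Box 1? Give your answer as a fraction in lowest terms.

P(black | Box 1) = 7/15; P(black | Box 2) = 2/5.
P(black) = 1/2·7/15 + 1/2·2/5 = 13/30.
By Bayes' rule, P(Box 1 | black) = 7/30 / 13/30 = 7/13 ≈ 0.5385.

7/13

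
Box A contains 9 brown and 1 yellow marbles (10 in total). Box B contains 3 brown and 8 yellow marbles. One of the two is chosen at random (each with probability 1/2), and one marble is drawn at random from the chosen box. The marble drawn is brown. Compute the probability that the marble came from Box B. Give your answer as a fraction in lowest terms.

P(brown | Box A) = 9/10; P(brown | Box B) = 3/11.
P(brown) = 1/2·9/10 + 1/2·3/11 = 129/220.
By Bayes' rule, P(Box B | brown) = 3/22 / 129/220 = 10/43 ≈ 0.2326.

10/43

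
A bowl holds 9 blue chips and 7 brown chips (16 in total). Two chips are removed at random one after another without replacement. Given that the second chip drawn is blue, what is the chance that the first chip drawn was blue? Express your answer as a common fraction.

P(first=blue and the second chip drawn is blue) = (9/16)·(8/15) = 3/10.
P(the second chip drawn is blue) = Σ over first color = 3/10 + 21/80 = 9/16.
By Bayes, P(first=blue | the second chip drawn is blue) = 3/10 / 9/16 = 8/15 ≈ 0.5333.

8/15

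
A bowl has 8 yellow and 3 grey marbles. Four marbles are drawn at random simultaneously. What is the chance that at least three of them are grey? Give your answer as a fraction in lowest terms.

Sum the hypergeometric tail for j = 3,…,3 grey marbles.
Favorable = C(3,3)·C(8,1) = 8; total = C(11,4) = 330.
P = 8/330 = 4/165 ≈ 0.0242.

4/165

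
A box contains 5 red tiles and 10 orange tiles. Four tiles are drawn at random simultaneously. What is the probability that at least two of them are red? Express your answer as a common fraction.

37/91

Sum the hypergeometric tail for j = 2,…,4 red tiles.
Favorable = C(5,2)·C(10,2) + C(5,3)·C(10,1) + C(5,4)·C(10,0) = 555; total = C(15,4) = 1365.
P = 555/1365 = 37/91 ≈ 0.4066.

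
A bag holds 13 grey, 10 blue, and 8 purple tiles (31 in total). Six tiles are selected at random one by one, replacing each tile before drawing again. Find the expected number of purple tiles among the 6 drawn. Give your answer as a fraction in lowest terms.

48/31

By linearity of expectation, E[X] = Σ P(draw i is purple); each independent draw has P(purple) = 8/31.
E[X] = 6 · 8/31 = 48/31 ≈ 1.5484.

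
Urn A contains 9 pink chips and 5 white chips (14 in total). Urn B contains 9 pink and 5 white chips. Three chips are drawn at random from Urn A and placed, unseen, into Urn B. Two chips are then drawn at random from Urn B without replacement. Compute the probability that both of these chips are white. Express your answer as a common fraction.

2855/24752

Condition on how many of the transferred chips are white (from Urn A: 5 white of 14; then Urn B has 17 total).
  0 white: C(5,0)C(9,3)/C(14,3) = 3/13; then P = C(5,2)/C(17,2) = 5/68
  1 white: C(5,1)C(9,2)/C(14,3) = 45/91; then P = C(6,2)/C(17,2) = 15/136
  2 white: C(5,2)C(9,1)/C(14,3) = 45/182; then P = C(7,2)/C(17,2) = 21/136
  3 white: C(5,3)C(9,0)/C(14,3) = 5/182; then P = C(8,2)/C(17,2) = 7/34
P(both white) = 2855/24752 ≈ 0.1153.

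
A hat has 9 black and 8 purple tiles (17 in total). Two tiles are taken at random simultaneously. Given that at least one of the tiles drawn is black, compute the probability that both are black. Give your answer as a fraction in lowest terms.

P(both black) = C(9,2)/C(17,2) = 9/34; P(at least one black) = 1 − C(8,2)/C(17,2) = 27/34.
Since 'both black' ⊆ 'at least one black', P(both | at least one) = 9/34 / 27/34 = 1/3 ≈ 0.3333.

1/3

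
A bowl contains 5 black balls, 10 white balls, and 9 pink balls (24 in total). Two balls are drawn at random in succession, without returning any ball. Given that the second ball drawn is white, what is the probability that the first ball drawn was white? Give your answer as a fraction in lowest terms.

P(first=white and the second ball drawn is white) = (10/24)·(9/23) = 15/92.
P(the second ball drawn is white) = Σ over first color = 25/276 + 15/92 + 15/92 = 5/12.
By Bayes, P(first=white | the second ball drawn is white) = 15/92 / 5/12 = 9/23 ≈ 0.3913.

9/23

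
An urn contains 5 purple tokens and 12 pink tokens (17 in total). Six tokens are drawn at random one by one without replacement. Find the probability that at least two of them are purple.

Sum the hypergeometric tail for j = 2,…,5 purple tokens.
Favorable = C(5,2)·C(12,4) + C(5,3)·C(12,3) + C(5,4)·C(12,2) + C(5,5)·C(12,1) = 7492; total = C(17,6) = 12376.
P = 7492/12376 = 1873/3094 ≈ 0.6054.

1873/3094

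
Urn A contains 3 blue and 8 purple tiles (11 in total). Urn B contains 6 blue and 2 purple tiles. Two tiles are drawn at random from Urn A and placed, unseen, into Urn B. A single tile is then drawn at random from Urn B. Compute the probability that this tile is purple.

Condition on how many of the transferred tiles are purple (from Urn A: 8 purple of 11; then Urn B has 10 total).
  0 purple: C(8,0)C(3,2)/C(11,2) = 3/55; then P = 2/10
  1 purple: C(8,1)C(3,1)/C(11,2) = 24/55; then P = 3/10
  2 purple: C(8,2)C(3,0)/C(11,2) = 28/55; then P = 4/10
P(purple from Urn B) = 19/55 ≈ 0.3455.

19/55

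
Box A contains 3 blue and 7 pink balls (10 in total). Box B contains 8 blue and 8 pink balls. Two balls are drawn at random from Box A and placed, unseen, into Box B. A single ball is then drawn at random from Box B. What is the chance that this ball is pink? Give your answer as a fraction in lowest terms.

Condition on how many of the transferred balls are pink (from Box A: 7 pink of 10; then Box B has 18 total).
  0 pink: C(7,0)C(3,2)/C(10,2) = 1/15; then P = 8/18
  1 pink: C(7,1)C(3,1)/C(10,2) = 7/15; then P = 9/18
  2 pink: C(7,2)C(3,0)/C(10,2) = 7/15; then P = 10/18
P(pink from Box B) = 47/90 ≈ 0.5222.

47/90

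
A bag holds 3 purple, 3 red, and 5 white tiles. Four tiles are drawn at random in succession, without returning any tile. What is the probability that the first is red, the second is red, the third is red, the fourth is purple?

1/440

Multiply the conditional probability of each draw in order, without replacement, so each draw removes one from its color and from the total.
P = (3/11) · (2/10) · (1/9) · (3/8) = 1/440 ≈ 0.0023.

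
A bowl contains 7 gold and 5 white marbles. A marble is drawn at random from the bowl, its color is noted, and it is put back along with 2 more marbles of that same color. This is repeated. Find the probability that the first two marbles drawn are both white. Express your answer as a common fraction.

After a white draw the bowl holds 7 white out of 14.
P = (5/12)·(7/14) = 5/24 ≈ 0.2083.

5/24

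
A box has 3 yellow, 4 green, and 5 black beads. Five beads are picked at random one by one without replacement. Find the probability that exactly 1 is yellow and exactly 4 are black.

5/264

Unordered draws without replacement: count favorable combinations over C(12,5).
Favorable = C(3,1) · C(4,0) · C(5,4) = 15; total = C(12,5) = 792.
P = 15/792 = 5/264 ≈ 0.0189.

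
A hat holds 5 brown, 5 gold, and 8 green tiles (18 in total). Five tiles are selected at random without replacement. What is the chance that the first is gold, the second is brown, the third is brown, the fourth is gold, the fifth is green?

Multiply the conditional probability of each draw in order, without replacement, so each draw removes one from its color and from the total.
P = (5/18) · (5/17) · (4/16) · (4/15) · (8/14) = 10/3213 ≈ 0.0031.

10/3213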